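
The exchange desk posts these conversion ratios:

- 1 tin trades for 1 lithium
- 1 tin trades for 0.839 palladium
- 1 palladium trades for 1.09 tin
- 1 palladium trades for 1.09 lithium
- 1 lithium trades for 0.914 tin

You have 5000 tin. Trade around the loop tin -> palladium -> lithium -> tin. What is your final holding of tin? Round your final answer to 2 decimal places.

4179.31

5000 tin × 0.839 = 4195 palladium
4195 palladium × 1.09 = 4572.55 lithium
4572.55 lithium × 0.914 = 4179.3107 tin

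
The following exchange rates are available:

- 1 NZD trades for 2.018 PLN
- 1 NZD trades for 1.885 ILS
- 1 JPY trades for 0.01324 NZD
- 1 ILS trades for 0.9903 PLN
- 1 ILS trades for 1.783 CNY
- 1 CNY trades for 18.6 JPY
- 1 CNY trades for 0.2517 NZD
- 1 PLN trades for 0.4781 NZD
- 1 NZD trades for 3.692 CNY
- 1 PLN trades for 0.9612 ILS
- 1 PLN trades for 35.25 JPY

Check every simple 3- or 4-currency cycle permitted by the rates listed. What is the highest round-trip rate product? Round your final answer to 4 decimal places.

0.9418

PLN→JPY→NZD→PLN: 35.25 × 0.01324 × 2.018 = 0.94182
CNY→JPY→NZD→CNY: 18.6 × 0.01324 × 3.692 = 0.90921
PLN→NZD→ILS→PLN: 0.4781 × 1.885 × 0.9903 = 0.89248
PLN→JPY→NZD→ILS→PLN: 35.25 × 0.01324 × 1.885 × 0.9903 = 0.87121
PLN→ILS→CNY→NZD→PLN: 0.9612 × 1.783 × 0.2517 × 2.018 = 0.87050
CNY→NZD→ILS→CNY: 0.2517 × 1.885 × 1.783 = 0.84595
CNY→JPY→NZD→ILS→CNY: 18.6 × 0.01324 × 1.885 × 1.783 = 0.82768
Maximum is PLN→JPY→NZD→PLN at 0.9418; no arbitrage — every cycle loses value.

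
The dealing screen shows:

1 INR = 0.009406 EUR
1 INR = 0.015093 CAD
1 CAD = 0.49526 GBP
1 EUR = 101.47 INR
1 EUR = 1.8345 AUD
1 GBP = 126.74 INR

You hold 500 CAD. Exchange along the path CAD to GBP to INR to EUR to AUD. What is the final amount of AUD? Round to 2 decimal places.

541.55

500 CAD × 0.49526 = 247.63 GBP
247.63 GBP × 126.74 = 31384.6262 INR
31384.6262 INR × 0.009406 = 295.2037940372 EUR
295.2037940372 EUR × 1.8345 = 541.5513601612434 AUD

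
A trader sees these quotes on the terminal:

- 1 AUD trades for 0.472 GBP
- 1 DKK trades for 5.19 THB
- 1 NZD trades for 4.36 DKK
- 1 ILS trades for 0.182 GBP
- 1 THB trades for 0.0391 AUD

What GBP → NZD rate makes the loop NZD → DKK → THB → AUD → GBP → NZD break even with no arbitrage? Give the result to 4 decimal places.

Known legs of the cycle: 4.36 × 5.19 × 0.0391 × 0.472 = 0.41761164768
For no arbitrage the full-cycle product must be 1, so the missing rate is 1 / 0.41761164768 ≈ 2.394569.

2.3946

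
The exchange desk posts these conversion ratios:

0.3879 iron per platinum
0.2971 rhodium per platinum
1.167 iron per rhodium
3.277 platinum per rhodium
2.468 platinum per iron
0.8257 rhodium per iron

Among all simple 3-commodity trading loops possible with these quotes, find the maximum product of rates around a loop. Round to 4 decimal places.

1.0496

iron→rhodium→platinum→iron: 0.8257 × 3.277 × 0.3879 = 1.04959
iron→platinum→rhodium→iron: 2.468 × 0.2971 × 1.167 = 0.85569
Maximum is iron→rhodium→platinum→iron at 1.0496; arbitrage exists.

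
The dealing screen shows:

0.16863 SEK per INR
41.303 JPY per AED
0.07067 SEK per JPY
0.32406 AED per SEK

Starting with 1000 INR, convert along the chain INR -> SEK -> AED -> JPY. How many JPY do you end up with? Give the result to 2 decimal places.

1000 INR × 0.16863 = 168.63 SEK
168.63 SEK × 0.32406 = 54.6462378 AED
54.6462378 AED × 41.303 = 2257.0535598534 JPY

2257.05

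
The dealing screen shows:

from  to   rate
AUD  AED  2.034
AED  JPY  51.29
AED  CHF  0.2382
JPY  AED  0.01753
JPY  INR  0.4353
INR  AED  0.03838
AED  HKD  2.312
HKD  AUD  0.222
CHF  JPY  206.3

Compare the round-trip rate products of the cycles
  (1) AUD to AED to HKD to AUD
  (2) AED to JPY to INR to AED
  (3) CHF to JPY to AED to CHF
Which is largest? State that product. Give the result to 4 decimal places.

1.0440

(1) 2.034 × 2.312 × 0.222 = 1.04398
(2) 51.29 × 0.4353 × 0.03838 = 0.85689
(3) 206.3 × 0.01753 × 0.2382 = 0.86144
Highest is cycle (1) at 1.0440 (>1, arbitrage).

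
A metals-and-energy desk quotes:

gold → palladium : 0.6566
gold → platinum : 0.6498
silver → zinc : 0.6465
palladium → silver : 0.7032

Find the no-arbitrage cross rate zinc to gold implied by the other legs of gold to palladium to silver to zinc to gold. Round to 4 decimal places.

Known legs of the cycle: 0.6566 × 0.7032 × 0.6465 = 0.29850270408
For no arbitrage the full-cycle product must be 1, so the missing rate is 1 / 0.29850270408 ≈ 3.350053.

3.3501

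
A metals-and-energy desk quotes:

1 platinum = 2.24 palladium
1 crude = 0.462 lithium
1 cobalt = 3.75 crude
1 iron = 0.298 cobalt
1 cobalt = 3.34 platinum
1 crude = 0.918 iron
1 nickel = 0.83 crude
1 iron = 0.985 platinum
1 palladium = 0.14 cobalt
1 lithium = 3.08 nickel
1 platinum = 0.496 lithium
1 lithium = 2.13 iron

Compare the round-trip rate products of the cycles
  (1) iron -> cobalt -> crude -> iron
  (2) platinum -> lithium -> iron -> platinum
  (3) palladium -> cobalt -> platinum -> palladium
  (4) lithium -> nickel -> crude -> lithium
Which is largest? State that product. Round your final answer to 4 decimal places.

(1) 0.298 × 3.75 × 0.918 = 1.02587
(2) 0.496 × 2.13 × 0.985 = 1.04063
(3) 0.14 × 3.34 × 2.24 = 1.04742
(4) 3.08 × 0.83 × 0.462 = 1.18106
Highest is cycle (4) at 1.1811 (>1, arbitrage).

1.1811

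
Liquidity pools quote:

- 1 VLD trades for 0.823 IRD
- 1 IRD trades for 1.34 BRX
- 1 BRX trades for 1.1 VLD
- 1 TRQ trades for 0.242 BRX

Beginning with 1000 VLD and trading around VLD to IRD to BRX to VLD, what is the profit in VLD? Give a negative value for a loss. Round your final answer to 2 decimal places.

1000 VLD × 0.823 = 823 IRD
823 IRD × 1.34 = 1102.82 BRX
1102.82 BRX × 1.1 = 1213.102 VLD
Net change: 1213.102 − 1000 = 213.102 VLD

213.10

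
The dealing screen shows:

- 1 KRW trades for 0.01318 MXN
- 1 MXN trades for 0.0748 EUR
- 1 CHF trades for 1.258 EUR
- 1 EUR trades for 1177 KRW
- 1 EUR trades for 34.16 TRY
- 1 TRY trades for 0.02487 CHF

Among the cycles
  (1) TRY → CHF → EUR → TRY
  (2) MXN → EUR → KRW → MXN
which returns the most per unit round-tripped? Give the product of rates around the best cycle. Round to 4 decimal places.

1.1604

(1) 0.02487 × 1.258 × 34.16 = 1.06875
(2) 0.0748 × 1177 × 0.01318 = 1.16036
Highest is cycle (2) at 1.1604 (>1, arbitrage).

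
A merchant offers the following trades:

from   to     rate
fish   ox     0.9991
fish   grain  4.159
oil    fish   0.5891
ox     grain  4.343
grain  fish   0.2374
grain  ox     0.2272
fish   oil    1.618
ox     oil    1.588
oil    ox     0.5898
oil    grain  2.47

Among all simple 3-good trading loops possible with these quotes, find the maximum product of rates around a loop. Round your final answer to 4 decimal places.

1.0301

ox→grain→fish→ox: 4.343 × 0.2374 × 0.9991 = 1.03010
fish→oil→grain→fish: 1.618 × 2.47 × 0.2374 = 0.94876
ox→oil→fish→ox: 1.588 × 0.5891 × 0.9991 = 0.93465
ox→oil→grain→ox: 1.588 × 2.47 × 0.2272 = 0.89116
Maximum is ox→grain→fish→ox at 1.0301; arbitrage exists.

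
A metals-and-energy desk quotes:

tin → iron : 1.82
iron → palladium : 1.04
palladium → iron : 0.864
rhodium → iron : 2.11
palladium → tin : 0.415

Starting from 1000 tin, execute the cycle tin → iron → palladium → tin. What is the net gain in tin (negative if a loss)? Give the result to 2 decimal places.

-214.49

1000 tin × 1.82 = 1820 iron
1820 iron × 1.04 = 1892.8 palladium
1892.8 palladium × 0.415 = 785.512 tin
Net change: 785.512 − 1000 = -214.488 tin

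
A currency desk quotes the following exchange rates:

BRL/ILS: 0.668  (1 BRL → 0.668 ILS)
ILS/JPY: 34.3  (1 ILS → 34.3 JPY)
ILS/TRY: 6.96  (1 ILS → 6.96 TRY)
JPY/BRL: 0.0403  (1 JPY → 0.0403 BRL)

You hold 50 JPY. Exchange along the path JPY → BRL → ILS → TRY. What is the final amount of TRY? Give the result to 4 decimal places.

9.3683

50 JPY × 0.0403 = 2.015 BRL
2.015 BRL × 0.668 = 1.34602 ILS
1.34602 ILS × 6.96 = 9.3682992 TRY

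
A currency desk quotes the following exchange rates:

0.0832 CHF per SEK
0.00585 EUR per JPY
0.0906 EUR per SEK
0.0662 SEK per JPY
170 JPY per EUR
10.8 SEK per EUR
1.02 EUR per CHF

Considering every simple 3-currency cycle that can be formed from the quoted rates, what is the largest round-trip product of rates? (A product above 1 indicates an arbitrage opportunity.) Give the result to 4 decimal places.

EUR→JPY→SEK→EUR: 170 × 0.0662 × 0.0906 = 1.01961
EUR→SEK→CHF→EUR: 10.8 × 0.0832 × 1.02 = 0.91653
Maximum is EUR→JPY→SEK→EUR at 1.0196; arbitrage exists.

1.0196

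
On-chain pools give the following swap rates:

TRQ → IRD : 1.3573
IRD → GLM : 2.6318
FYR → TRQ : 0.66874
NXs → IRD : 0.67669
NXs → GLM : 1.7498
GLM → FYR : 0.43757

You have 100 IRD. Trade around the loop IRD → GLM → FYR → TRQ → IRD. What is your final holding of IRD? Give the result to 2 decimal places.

104.53

100 IRD × 2.6318 = 263.18 GLM
263.18 GLM × 0.43757 = 115.1596726 FYR
115.1596726 FYR × 0.66874 = 77.011879454524 TRQ
77.011879454524 TRQ × 1.3573 = 104.5282239836254252 IRD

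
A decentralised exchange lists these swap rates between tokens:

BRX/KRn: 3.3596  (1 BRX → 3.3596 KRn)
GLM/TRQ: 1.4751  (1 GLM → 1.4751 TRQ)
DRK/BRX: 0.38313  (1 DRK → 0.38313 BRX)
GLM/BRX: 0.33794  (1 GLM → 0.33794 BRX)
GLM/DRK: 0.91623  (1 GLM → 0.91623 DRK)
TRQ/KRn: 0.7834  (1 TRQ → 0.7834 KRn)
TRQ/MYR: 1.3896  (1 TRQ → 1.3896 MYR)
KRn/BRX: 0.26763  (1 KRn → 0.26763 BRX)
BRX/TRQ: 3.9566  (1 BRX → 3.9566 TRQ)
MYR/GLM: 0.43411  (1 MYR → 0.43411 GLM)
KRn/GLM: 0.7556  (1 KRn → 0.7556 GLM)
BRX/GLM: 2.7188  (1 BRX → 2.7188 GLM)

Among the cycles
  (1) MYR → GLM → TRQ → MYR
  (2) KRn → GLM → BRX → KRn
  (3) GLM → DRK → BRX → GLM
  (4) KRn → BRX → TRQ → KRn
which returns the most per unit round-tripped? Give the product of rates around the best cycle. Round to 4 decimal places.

(1) 0.43411 × 1.4751 × 1.3896 = 0.88984
(2) 0.7556 × 0.33794 × 3.3596 = 0.85787
(3) 0.91623 × 0.38313 × 2.7188 = 0.95439
(4) 0.26763 × 3.9566 × 0.7834 = 0.82955
Highest is cycle (3) at 0.9544 (≤1, no arbitrage).

0.9544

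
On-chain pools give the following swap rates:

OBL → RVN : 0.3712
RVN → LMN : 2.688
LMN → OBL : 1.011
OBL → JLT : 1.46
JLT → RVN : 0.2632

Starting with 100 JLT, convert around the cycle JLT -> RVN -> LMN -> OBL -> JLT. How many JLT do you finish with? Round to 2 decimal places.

104.43

100 JLT × 0.2632 = 26.32 RVN
26.32 RVN × 2.688 = 70.74816 LMN
70.74816 LMN × 1.011 = 71.52638976 OBL
71.52638976 OBL × 1.46 = 104.4285290496 JLT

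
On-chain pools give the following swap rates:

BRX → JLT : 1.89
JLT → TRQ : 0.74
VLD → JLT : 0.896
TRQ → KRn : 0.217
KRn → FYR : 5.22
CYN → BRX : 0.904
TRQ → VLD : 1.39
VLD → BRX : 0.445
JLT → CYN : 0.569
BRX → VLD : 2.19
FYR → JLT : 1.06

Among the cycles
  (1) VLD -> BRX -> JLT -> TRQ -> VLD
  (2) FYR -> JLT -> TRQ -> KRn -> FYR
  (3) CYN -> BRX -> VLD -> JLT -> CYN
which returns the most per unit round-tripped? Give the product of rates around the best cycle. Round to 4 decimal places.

1.0093

(1) 0.445 × 1.89 × 0.74 × 1.39 = 0.86510
(2) 1.06 × 0.74 × 0.217 × 5.22 = 0.88852
(3) 0.904 × 2.19 × 0.896 × 0.569 = 1.00933
Highest is cycle (3) at 1.0093 (>1, arbitrage).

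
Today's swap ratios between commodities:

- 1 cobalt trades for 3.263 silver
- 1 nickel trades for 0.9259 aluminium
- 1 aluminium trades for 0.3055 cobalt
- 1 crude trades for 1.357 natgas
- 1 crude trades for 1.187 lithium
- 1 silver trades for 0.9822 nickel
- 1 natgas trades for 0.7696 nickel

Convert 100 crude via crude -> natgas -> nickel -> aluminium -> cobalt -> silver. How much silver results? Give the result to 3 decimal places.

96.391

100 crude × 1.357 = 135.7 natgas
135.7 natgas × 0.7696 = 104.43472 nickel
104.43472 nickel × 0.9259 = 96.696107248 aluminium
96.696107248 aluminium × 0.3055 = 29.540660764264 cobalt
29.540660764264 cobalt × 3.263 = 96.391176073793432 silver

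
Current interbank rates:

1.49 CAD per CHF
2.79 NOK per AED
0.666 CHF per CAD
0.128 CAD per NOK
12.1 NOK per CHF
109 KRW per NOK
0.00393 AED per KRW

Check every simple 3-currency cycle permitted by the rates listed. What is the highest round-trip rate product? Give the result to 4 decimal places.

1.1952

KRW→AED→NOK→KRW: 0.00393 × 2.79 × 109 = 1.19515
NOK→CAD→CHF→NOK: 0.128 × 0.666 × 12.1 = 1.03150
Maximum is KRW→AED→NOK→KRW at 1.1952; arbitrage exists.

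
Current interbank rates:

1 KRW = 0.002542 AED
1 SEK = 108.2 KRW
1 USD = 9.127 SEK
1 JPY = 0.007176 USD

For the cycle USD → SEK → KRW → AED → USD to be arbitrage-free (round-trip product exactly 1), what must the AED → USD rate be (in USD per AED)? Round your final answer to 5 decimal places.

Known legs of the cycle: 9.127 × 108.2 × 0.002542 = 2.5103302388
For no arbitrage the full-cycle product must be 1, so the missing rate is 1 / 2.5103302388 ≈ 0.3983540.

0.39835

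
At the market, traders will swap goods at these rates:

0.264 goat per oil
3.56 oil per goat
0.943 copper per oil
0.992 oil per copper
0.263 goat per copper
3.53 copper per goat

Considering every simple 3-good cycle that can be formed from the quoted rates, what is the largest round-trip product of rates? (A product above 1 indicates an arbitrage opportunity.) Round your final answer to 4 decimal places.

0.9245

copper→oil→goat→copper: 0.992 × 0.264 × 3.53 = 0.92446
copper→goat→oil→copper: 0.263 × 3.56 × 0.943 = 0.88291
Maximum is copper→oil→goat→copper at 0.9245; no arbitrage — every cycle loses value.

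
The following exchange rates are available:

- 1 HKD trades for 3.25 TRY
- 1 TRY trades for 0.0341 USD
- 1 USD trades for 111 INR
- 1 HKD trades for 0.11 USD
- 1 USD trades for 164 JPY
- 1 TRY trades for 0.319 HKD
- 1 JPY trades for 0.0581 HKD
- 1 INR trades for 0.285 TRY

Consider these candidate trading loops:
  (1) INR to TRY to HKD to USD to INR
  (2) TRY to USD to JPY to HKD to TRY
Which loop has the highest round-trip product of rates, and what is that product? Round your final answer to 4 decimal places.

1.1101

(1) 0.285 × 0.319 × 0.11 × 111 = 1.11007
(2) 0.0341 × 164 × 0.0581 × 3.25 = 1.05598
Highest is cycle (1) at 1.1101 (>1, arbitrage).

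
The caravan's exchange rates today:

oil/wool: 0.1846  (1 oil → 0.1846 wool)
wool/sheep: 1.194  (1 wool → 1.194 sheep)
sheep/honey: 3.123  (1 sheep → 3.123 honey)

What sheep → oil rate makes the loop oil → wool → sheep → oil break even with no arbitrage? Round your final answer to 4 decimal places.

Known legs of the cycle: 0.1846 × 1.194 = 0.2204124
For no arbitrage the full-cycle product must be 1, so the missing rate is 1 / 0.2204124 ≈ 4.536950.

4.5369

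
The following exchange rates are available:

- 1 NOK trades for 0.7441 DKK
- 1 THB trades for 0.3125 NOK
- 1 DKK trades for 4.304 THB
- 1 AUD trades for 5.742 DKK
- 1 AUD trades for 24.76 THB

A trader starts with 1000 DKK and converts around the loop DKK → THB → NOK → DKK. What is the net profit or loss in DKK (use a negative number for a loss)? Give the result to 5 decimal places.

1000 DKK × 4.304 = 4304 THB
4304 THB × 0.3125 = 1345 NOK
1345 NOK × 0.7441 = 1000.8145 DKK
Net change: 1000.8145 − 1000 = 0.8145 DKK

0.81450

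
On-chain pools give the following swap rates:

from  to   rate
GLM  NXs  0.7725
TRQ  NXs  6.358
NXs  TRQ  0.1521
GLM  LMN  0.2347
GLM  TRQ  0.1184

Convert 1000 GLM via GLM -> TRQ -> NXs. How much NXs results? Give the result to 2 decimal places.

1000 GLM × 0.1184 = 118.4 TRQ
118.4 TRQ × 6.358 = 752.7872 NXs

752.79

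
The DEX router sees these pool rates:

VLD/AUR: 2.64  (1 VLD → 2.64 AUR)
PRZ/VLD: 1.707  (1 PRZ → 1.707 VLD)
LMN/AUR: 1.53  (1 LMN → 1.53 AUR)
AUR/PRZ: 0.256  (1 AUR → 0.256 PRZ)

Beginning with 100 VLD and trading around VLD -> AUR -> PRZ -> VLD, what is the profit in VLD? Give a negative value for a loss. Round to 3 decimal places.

100 VLD × 2.64 = 264 AUR
264 AUR × 0.256 = 67.584 PRZ
67.584 PRZ × 1.707 = 115.365888 VLD
Net change: 115.365888 − 100 = 15.365888 VLD

15.366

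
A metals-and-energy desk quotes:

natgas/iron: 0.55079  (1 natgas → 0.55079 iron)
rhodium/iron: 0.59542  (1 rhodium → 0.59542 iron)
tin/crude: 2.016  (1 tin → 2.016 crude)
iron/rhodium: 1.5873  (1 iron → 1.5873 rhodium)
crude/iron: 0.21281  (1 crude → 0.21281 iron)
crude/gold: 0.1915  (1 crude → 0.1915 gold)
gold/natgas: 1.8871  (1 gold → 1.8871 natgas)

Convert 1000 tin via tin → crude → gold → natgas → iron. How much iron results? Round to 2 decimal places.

401.27

1000 tin × 2.016 = 2016 crude
2016 crude × 0.1915 = 386.064 gold
386.064 gold × 1.8871 = 728.5413744 natgas
728.5413744 natgas × 0.55079 = 401.273303605776 iron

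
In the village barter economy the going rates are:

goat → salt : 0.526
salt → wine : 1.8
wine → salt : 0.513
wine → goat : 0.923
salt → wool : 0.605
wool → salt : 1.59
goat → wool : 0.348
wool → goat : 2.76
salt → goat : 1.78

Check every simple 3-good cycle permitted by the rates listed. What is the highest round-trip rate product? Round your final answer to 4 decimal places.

0.9849

wool→salt→goat→wool: 1.59 × 1.78 × 0.348 = 0.98491
wool→goat→salt→wool: 2.76 × 0.526 × 0.605 = 0.87831
goat→salt→wine→goat: 0.526 × 1.8 × 0.923 = 0.87390
Maximum is wool→salt→goat→wool at 0.9849; no arbitrage — every cycle loses value.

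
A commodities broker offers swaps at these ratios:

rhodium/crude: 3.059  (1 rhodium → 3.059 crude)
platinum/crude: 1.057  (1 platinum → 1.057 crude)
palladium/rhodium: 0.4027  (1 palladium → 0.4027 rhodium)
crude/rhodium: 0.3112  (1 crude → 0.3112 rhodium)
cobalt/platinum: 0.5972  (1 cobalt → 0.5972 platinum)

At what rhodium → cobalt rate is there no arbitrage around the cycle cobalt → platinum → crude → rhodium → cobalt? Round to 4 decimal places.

5.0906

Known legs of the cycle: 0.5972 × 1.057 × 0.3112 = 0.19644201248
For no arbitrage the full-cycle product must be 1, so the missing rate is 1 / 0.19644201248 ≈ 5.090561.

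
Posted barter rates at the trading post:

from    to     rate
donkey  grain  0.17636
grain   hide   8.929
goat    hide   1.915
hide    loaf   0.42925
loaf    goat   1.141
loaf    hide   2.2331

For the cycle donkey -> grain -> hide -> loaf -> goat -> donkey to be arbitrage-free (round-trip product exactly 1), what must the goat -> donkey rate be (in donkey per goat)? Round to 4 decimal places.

Known legs of the cycle: 0.17636 × 8.929 × 0.42925 × 1.141 = 0.77125654291217
For no arbitrage the full-cycle product must be 1, so the missing rate is 1 / 0.77125654291217 ≈ 1.296585.

1.2966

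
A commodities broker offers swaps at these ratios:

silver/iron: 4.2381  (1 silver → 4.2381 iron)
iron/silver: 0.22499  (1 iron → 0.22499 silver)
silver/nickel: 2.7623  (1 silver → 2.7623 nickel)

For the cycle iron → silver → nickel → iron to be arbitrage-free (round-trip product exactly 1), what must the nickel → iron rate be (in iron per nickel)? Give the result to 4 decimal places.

Known legs of the cycle: 0.22499 × 2.7623 = 0.621489877
For no arbitrage the full-cycle product must be 1, so the missing rate is 1 / 0.621489877 ≈ 1.609037.

1.6090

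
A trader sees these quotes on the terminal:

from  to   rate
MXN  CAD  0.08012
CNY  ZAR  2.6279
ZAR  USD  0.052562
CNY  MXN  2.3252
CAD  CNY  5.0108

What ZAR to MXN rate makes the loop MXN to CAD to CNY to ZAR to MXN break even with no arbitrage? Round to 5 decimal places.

Known legs of the cycle: 0.08012 × 5.0108 × 2.6279 = 1.0550106513584
For no arbitrage the full-cycle product must be 1, so the missing rate is 1 / 1.0550106513584 ≈ 0.9478577.

0.94786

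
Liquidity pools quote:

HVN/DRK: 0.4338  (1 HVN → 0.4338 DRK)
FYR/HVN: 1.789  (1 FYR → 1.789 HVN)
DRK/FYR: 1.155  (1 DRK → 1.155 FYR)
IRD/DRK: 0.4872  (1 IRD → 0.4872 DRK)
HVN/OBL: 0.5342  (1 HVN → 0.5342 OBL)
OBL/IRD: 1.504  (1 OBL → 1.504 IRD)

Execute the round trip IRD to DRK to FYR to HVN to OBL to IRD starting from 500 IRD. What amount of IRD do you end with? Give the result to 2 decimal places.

500 IRD × 0.4872 = 243.6 DRK
243.6 DRK × 1.155 = 281.358 FYR
281.358 FYR × 1.789 = 503.349462 HVN
503.349462 HVN × 0.5342 = 268.8892826004 OBL
268.8892826004 OBL × 1.504 = 404.4094810310016 IRD

404.41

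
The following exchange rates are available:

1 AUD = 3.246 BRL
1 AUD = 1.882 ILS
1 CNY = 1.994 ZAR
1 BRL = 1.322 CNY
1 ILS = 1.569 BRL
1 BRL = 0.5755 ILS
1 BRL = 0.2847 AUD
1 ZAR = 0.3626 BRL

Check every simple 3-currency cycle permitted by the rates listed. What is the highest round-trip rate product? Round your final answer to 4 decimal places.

0.9558

BRL→CNY→ZAR→BRL: 1.322 × 1.994 × 0.3626 = 0.95584
ILS→BRL→AUD→ILS: 1.569 × 0.2847 × 1.882 = 0.84068
Maximum is BRL→CNY→ZAR→BRL at 0.9558; no arbitrage — every cycle loses value.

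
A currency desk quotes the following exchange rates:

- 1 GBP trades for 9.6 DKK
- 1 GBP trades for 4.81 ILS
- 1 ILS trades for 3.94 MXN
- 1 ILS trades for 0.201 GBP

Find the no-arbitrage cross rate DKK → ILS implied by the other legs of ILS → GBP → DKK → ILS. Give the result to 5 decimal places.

Known legs of the cycle: 0.201 × 9.6 = 1.9296
For no arbitrage the full-cycle product must be 1, so the missing rate is 1 / 1.9296 ≈ 0.5182421.

0.51824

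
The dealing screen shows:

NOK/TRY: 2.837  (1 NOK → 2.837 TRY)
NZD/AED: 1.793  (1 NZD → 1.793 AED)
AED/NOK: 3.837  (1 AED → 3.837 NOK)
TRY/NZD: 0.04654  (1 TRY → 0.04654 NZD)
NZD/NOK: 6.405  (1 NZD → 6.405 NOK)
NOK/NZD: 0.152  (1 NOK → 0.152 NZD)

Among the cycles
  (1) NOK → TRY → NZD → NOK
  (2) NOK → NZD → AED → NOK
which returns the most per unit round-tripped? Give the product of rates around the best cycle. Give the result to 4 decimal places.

1.0457

(1) 2.837 × 0.04654 × 6.405 = 0.84568
(2) 0.152 × 1.793 × 3.837 = 1.04572
Highest is cycle (2) at 1.0457 (>1, arbitrage).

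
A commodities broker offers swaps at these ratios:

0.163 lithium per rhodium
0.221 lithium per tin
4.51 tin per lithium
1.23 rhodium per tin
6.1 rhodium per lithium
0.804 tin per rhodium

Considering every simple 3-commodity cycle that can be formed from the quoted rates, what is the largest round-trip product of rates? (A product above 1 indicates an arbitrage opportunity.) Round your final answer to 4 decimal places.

1.0839

rhodium→tin→lithium→rhodium: 0.804 × 0.221 × 6.1 = 1.08387
rhodium→lithium→tin→rhodium: 0.163 × 4.51 × 1.23 = 0.90421
Maximum is rhodium→tin→lithium→rhodium at 1.0839; arbitrage exists.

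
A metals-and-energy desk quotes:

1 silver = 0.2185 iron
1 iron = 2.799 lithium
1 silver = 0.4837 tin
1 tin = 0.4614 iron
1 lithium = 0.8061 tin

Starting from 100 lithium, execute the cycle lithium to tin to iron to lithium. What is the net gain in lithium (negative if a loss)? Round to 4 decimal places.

100 lithium × 0.8061 = 80.61 tin
80.61 tin × 0.4614 = 37.193454 iron
37.193454 iron × 2.799 = 104.104477746 lithium
Net change: 104.104477746 − 100 = 4.104477746 lithium

4.1045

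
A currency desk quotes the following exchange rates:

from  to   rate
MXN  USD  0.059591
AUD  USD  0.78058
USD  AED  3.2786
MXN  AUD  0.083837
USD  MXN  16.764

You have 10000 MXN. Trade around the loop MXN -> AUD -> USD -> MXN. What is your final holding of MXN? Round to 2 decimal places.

10970.61

10000 MXN × 0.083837 = 838.37 AUD
838.37 AUD × 0.78058 = 654.4148546 USD
654.4148546 USD × 16.764 = 10970.6106225144 MXN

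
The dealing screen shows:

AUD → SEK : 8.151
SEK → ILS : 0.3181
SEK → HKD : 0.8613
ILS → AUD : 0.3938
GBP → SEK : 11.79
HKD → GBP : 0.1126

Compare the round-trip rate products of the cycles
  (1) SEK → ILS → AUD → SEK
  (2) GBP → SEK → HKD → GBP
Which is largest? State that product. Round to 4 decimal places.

(1) 0.3181 × 0.3938 × 8.151 = 1.02106
(2) 11.79 × 0.8613 × 0.1126 = 1.14342
Highest is cycle (2) at 1.1434 (>1, arbitrage).

1.1434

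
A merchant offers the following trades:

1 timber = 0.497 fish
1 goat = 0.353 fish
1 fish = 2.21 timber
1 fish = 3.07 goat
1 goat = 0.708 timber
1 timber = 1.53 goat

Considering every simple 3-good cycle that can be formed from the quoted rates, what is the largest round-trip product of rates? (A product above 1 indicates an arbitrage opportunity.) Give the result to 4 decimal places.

1.1936

goat→fish→timber→goat: 0.353 × 2.21 × 1.53 = 1.19360
goat→timber→fish→goat: 0.708 × 0.497 × 3.07 = 1.08026
Maximum is goat→fish→timber→goat at 1.1936; arbitrage exists.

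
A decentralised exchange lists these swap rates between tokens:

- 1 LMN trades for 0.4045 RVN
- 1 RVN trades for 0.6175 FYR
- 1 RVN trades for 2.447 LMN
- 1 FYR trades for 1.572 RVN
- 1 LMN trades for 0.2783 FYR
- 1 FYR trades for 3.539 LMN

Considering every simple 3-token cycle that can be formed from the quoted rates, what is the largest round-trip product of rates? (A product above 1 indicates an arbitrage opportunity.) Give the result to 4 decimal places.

LMN→FYR→RVN→LMN: 0.2783 × 1.572 × 2.447 = 1.07053
LMN→RVN→FYR→LMN: 0.4045 × 0.6175 × 3.539 = 0.88397
Maximum is LMN→FYR→RVN→LMN at 1.0705; arbitrage exists.

1.0705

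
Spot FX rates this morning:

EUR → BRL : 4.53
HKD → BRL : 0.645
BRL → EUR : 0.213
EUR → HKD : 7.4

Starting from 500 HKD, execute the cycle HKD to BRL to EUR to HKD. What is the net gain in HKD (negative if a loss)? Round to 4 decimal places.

500 HKD × 0.645 = 322.5 BRL
322.5 BRL × 0.213 = 68.6925 EUR
68.6925 EUR × 7.4 = 508.3245 HKD
Net change: 508.3245 − 500 = 8.3245 HKD

8.3245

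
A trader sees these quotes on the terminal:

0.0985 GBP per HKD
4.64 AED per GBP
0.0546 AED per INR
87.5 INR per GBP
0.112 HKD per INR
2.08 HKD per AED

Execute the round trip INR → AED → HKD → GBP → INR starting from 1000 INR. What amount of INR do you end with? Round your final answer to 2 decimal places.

978.81

1000 INR × 0.0546 = 54.6 AED
54.6 AED × 2.08 = 113.568 HKD
113.568 HKD × 0.0985 = 11.186448 GBP
11.186448 GBP × 87.5 = 978.8142 INR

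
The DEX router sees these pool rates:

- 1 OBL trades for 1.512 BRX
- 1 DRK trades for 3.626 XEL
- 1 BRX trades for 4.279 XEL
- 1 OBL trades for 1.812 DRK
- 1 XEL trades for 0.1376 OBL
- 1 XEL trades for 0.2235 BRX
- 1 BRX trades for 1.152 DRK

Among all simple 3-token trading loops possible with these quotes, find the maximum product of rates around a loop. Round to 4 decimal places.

BRX→DRK→XEL→BRX: 1.152 × 3.626 × 0.2235 = 0.93359
XEL→OBL→DRK→XEL: 0.1376 × 1.812 × 3.626 = 0.90407
BRX→XEL→OBL→BRX: 4.279 × 0.1376 × 1.512 = 0.89025
Maximum is BRX→DRK→XEL→BRX at 0.9336; no arbitrage — every cycle loses value.

0.9336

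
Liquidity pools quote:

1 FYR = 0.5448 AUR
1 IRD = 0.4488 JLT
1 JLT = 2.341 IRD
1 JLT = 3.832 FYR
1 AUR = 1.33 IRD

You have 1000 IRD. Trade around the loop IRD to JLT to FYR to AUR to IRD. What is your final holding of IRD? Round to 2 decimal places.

1246.14

1000 IRD × 0.4488 = 448.8 JLT
448.8 JLT × 3.832 = 1719.8016 FYR
1719.8016 FYR × 0.5448 = 936.94791168 AUR
936.94791168 AUR × 1.33 = 1246.1407225344 IRD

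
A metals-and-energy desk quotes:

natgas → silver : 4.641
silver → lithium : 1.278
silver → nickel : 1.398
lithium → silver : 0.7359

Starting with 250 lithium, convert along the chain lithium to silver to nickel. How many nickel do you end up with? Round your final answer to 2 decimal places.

257.20

250 lithium × 0.7359 = 183.975 silver
183.975 silver × 1.398 = 257.19705 nickel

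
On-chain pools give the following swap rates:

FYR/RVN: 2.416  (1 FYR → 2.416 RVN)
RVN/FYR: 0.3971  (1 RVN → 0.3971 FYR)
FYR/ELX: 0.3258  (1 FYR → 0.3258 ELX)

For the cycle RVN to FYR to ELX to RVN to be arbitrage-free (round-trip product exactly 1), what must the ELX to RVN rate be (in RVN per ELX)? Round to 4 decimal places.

7.7295

Known legs of the cycle: 0.3971 × 0.3258 = 0.12937518
For no arbitrage the full-cycle product must be 1, so the missing rate is 1 / 0.12937518 ≈ 7.729458.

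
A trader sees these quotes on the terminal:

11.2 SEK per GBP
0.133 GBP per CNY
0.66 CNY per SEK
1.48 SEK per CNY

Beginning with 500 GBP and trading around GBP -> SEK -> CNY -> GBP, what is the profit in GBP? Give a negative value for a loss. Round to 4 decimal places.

-8.4320

500 GBP × 11.2 = 5600 SEK
5600 SEK × 0.66 = 3696 CNY
3696 CNY × 0.133 = 491.568 GBP
Net change: 491.568 − 500 = -8.432 GBP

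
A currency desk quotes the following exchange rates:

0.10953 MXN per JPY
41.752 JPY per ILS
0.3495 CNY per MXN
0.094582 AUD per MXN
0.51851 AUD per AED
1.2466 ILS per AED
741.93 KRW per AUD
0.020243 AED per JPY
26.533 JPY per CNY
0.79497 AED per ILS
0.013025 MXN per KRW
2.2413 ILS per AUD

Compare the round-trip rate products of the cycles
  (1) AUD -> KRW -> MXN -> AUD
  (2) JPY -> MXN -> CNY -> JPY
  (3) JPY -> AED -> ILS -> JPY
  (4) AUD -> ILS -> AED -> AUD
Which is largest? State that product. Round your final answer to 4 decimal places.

(1) 741.93 × 0.013025 × 0.094582 = 0.91401
(2) 0.10953 × 0.3495 × 26.533 = 1.01570
(3) 0.020243 × 1.2466 × 41.752 = 1.05361
(4) 2.2413 × 0.79497 × 0.51851 = 0.92386
Highest is cycle (3) at 1.0536 (>1, arbitrage).

1.0536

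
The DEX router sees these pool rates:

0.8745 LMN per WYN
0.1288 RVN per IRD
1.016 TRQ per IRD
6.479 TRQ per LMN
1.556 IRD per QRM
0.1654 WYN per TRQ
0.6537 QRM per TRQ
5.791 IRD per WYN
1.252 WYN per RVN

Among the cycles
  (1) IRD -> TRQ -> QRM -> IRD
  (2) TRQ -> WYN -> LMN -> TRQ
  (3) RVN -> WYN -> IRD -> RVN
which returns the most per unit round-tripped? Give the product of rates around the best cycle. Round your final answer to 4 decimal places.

(1) 1.016 × 0.6537 × 1.556 = 1.03343
(2) 0.1654 × 0.8745 × 6.479 = 0.93714
(3) 1.252 × 5.791 × 0.1288 = 0.93384
Highest is cycle (1) at 1.0334 (>1, arbitrage).

1.0334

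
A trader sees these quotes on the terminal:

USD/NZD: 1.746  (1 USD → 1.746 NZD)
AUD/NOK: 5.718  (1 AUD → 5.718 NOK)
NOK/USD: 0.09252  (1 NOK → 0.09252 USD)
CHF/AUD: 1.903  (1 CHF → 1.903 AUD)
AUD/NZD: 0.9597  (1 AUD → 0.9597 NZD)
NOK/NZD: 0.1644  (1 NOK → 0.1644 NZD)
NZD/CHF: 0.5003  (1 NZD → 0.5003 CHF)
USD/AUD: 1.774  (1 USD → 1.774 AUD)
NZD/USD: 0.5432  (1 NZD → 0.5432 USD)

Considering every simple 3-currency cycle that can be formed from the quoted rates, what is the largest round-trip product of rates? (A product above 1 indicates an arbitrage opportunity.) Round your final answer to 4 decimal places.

0.9385

USD→AUD→NOK→USD: 1.774 × 5.718 × 0.09252 = 0.93850
USD→AUD→NZD→USD: 1.774 × 0.9597 × 0.5432 = 0.92480
AUD→NZD→CHF→AUD: 0.9597 × 0.5003 × 1.903 = 0.91370
Maximum is USD→AUD→NOK→USD at 0.9385; no arbitrage — every cycle loses value.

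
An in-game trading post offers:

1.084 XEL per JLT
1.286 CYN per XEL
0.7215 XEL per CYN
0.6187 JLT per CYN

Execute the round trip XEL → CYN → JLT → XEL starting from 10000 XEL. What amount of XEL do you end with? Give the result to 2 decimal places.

8624.83

10000 XEL × 1.286 = 12860 CYN
12860 CYN × 0.6187 = 7956.482 JLT
7956.482 JLT × 1.084 = 8624.826488 XEL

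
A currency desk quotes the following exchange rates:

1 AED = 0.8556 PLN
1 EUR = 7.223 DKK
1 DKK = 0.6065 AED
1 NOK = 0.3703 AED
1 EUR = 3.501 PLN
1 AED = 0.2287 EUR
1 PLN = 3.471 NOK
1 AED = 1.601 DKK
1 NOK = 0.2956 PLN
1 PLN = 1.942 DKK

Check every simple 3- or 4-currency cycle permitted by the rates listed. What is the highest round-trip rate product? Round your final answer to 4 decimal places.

1.0997

PLN→NOK→AED→PLN: 3.471 × 0.3703 × 0.8556 = 1.09971
PLN→NOK→AED→EUR→PLN: 3.471 × 0.3703 × 0.2287 × 3.501 = 1.02912
PLN→DKK→AED→PLN: 1.942 × 0.6065 × 0.8556 = 1.00775
EUR→DKK→AED→EUR: 7.223 × 0.6065 × 0.2287 = 1.00188
PLN→DKK→AED→EUR→PLN: 1.942 × 0.6065 × 0.2287 × 3.501 = 0.94306
Maximum is PLN→NOK→AED→PLN at 1.0997; arbitrage exists.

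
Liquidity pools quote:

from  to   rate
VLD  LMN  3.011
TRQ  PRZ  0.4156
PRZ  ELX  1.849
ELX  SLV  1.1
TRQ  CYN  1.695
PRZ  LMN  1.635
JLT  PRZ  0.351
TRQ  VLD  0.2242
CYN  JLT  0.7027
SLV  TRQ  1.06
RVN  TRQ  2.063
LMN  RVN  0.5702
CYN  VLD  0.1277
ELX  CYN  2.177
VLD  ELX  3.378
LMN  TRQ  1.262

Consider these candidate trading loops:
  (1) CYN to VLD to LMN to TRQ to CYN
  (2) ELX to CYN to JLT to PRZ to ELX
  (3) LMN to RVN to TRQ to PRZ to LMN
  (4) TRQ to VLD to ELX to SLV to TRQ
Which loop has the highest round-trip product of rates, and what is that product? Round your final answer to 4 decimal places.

(1) 0.1277 × 3.011 × 1.262 × 1.695 = 0.82249
(2) 2.177 × 0.7027 × 0.351 × 1.849 = 0.99282
(3) 0.5702 × 2.063 × 0.4156 × 1.635 = 0.79932
(4) 0.2242 × 3.378 × 1.1 × 1.06 = 0.88307
Highest is cycle (2) at 0.9928 (≤1, no arbitrage).

0.9928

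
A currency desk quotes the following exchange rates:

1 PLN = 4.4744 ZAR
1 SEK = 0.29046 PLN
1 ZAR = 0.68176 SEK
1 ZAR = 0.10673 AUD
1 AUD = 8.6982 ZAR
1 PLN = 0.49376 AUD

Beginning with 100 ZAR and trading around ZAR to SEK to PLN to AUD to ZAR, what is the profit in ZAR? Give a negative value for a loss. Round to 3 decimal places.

100 ZAR × 0.68176 = 68.176 SEK
68.176 SEK × 0.29046 = 19.80240096 PLN
19.80240096 PLN × 0.49376 = 9.7776334980096 AUD
9.7776334980096 AUD × 8.6982 = 85.04781169238710272 ZAR
Net change: 85.04781169238710272 − 100 = -14.95218830761289728 ZAR

-14.952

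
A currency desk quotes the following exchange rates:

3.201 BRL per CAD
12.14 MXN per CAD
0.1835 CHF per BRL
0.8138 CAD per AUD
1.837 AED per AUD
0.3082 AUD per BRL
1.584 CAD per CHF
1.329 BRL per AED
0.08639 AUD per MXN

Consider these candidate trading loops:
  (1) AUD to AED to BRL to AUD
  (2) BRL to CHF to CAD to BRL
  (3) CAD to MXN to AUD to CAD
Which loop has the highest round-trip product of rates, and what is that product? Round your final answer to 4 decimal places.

0.9304

(1) 1.837 × 1.329 × 0.3082 = 0.75243
(2) 0.1835 × 1.584 × 3.201 = 0.93042
(3) 12.14 × 0.08639 × 0.8138 = 0.85349
Highest is cycle (2) at 0.9304 (≤1, no arbitrage).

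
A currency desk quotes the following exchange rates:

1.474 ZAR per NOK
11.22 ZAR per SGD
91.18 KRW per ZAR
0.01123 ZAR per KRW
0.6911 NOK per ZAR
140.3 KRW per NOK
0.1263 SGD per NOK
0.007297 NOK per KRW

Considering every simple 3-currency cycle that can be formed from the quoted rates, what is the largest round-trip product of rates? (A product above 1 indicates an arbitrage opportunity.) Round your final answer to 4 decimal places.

ZAR→NOK→KRW→ZAR: 0.6911 × 140.3 × 0.01123 = 1.08888
ZAR→KRW→NOK→ZAR: 91.18 × 0.007297 × 1.474 = 0.98071
SGD→ZAR→NOK→SGD: 11.22 × 0.6911 × 0.1263 = 0.97935
Maximum is ZAR→NOK→KRW→ZAR at 1.0889; arbitrage exists.

1.0889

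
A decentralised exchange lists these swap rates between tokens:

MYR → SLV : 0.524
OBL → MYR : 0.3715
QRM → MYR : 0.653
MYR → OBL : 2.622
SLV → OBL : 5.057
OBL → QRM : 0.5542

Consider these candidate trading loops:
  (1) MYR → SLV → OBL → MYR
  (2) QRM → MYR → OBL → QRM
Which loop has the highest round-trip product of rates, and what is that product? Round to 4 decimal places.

0.9844

(1) 0.524 × 5.057 × 0.3715 = 0.98443
(2) 0.653 × 2.622 × 0.5542 = 0.94888
Highest is cycle (1) at 0.9844 (≤1, no arbitrage).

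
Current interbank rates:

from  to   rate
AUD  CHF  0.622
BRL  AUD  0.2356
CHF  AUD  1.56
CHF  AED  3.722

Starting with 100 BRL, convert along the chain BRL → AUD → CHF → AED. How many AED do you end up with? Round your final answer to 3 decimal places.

100 BRL × 0.2356 = 23.56 AUD
23.56 AUD × 0.622 = 14.65432 CHF
14.65432 CHF × 3.722 = 54.54337904 AED

54.543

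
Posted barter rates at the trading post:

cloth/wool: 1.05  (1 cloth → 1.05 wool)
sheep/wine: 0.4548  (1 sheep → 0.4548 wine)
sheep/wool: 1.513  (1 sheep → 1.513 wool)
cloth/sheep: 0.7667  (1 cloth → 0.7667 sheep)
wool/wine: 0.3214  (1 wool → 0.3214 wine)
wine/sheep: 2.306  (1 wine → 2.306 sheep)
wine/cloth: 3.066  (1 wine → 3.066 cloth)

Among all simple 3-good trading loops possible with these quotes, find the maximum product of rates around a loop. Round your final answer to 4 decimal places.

1.1214

wool→wine→sheep→wool: 0.3214 × 2.306 × 1.513 = 1.12136
cloth→sheep→wine→cloth: 0.7667 × 0.4548 × 3.066 = 1.06910
cloth→wool→wine→cloth: 1.05 × 0.3214 × 3.066 = 1.03468
Maximum is wool→wine→sheep→wool at 1.1214; arbitrage exists.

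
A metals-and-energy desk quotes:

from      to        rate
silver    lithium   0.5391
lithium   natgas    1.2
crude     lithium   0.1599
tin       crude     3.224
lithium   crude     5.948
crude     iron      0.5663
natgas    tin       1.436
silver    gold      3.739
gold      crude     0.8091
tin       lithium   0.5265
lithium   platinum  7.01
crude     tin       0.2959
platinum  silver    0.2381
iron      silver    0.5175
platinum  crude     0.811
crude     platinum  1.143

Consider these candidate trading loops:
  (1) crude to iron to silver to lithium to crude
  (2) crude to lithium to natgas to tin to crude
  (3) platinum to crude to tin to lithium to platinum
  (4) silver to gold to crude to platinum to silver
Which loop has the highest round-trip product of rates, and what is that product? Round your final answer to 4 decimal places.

0.9397

(1) 0.5663 × 0.5175 × 0.5391 × 5.948 = 0.93972
(2) 0.1599 × 1.2 × 1.436 × 3.224 = 0.88834
(3) 0.811 × 0.2959 × 0.5265 × 7.01 = 0.88569
(4) 3.739 × 0.8091 × 1.143 × 0.2381 = 0.82331
Highest is cycle (1) at 0.9397 (≤1, no arbitrage).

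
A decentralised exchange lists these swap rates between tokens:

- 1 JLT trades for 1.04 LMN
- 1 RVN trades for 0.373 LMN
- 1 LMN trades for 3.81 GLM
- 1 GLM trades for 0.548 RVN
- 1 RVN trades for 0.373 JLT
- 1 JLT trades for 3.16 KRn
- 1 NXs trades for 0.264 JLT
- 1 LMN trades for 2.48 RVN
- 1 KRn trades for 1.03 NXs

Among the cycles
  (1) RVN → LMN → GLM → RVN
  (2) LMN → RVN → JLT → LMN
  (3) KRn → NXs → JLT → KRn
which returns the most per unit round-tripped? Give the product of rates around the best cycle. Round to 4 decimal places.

0.9620

(1) 0.373 × 3.81 × 0.548 = 0.77878
(2) 2.48 × 0.373 × 1.04 = 0.96204
(3) 1.03 × 0.264 × 3.16 = 0.85927
Highest is cycle (2) at 0.9620 (≤1, no arbitrage).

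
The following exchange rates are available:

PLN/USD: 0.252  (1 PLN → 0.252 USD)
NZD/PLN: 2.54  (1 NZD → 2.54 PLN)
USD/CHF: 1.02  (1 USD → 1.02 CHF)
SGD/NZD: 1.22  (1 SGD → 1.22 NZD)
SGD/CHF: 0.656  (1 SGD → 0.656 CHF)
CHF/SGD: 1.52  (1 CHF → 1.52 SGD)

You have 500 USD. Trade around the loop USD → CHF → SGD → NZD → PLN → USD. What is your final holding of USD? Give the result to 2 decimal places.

500 USD × 1.02 = 510 CHF
510 CHF × 1.52 = 775.2 SGD
775.2 SGD × 1.22 = 945.744 NZD
945.744 NZD × 2.54 = 2402.18976 PLN
2402.18976 PLN × 0.252 = 605.35181952 USD

605.35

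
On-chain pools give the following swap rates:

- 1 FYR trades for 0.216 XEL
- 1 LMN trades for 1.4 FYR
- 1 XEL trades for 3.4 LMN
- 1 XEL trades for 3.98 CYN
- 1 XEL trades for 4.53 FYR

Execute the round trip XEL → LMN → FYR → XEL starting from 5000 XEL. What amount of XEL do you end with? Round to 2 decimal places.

5000 XEL × 3.4 = 17000 LMN
17000 LMN × 1.4 = 23800 FYR
23800 FYR × 0.216 = 5140.8 XEL

5140.80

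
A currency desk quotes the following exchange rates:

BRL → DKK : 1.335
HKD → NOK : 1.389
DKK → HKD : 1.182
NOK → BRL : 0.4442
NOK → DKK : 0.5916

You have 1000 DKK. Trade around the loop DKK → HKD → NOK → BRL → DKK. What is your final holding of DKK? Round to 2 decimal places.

1000 DKK × 1.182 = 1182 HKD
1182 HKD × 1.389 = 1641.798 NOK
1641.798 NOK × 0.4442 = 729.2866716 BRL
729.2866716 BRL × 1.335 = 973.597706586 DKK

973.60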